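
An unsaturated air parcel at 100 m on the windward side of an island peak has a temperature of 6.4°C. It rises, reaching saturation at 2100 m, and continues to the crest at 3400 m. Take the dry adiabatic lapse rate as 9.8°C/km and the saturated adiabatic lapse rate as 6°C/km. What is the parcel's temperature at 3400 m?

-21°C

100 → 2100 m (dry, 9.8°C/km): ΔT = -9.8 × 2 = -19.6°C → T = -13.2°C
2100 → 3400 m (saturated, 6°C/km): ΔT = -6 × 1.3 = -7.8°C → T = -21°C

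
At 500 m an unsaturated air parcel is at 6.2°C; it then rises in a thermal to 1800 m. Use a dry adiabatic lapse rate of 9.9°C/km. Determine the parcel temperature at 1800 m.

From 500 m to 1800 m (dry adiabatic): cools by 9.9 × 1.3 = 12.87°C, giving -6.67°C.

-6.67°C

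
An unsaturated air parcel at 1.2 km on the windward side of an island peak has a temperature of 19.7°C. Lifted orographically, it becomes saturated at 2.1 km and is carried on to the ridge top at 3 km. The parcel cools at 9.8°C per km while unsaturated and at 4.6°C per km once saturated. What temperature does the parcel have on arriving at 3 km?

6.74°C

1200 → 2100 m (dry, 9.8°C/km): ΔT = -9.8 × 0.9 = -8.82°C → T = 10.88°C
2100 → 3000 m (saturated, 4.6°C/km): ΔT = -4.6 × 0.9 = -4.14°C → T = 6.74°C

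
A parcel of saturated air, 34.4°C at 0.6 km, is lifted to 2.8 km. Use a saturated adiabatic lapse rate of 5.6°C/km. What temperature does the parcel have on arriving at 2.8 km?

From 600 m to 2800 m (saturated adiabatic): cools by 5.6 × 2.2 = 12.32°C, giving 22.08°C.

22.08°C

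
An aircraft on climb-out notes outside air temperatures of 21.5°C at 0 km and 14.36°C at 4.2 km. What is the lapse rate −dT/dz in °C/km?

Γ = −ΔT/Δz = (21.5 − 14.36) / (4200 − 0) m
  = 7.14°C / 4.2 km = 1.7°C/km

1.7°C/km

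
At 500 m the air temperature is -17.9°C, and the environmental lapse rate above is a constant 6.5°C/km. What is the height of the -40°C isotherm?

Height above start = (-17.9 − (-40)) / 6.5 = 3.4 km
Altitude = 500 m + 3400 m = 3900 m

3900 m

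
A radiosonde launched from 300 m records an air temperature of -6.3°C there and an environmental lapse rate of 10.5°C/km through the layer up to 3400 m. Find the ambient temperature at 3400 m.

Environmental to 3400 m: -10.5 × 3.1 km = -32.55°C, so T = -38.85°C.

-38.85°C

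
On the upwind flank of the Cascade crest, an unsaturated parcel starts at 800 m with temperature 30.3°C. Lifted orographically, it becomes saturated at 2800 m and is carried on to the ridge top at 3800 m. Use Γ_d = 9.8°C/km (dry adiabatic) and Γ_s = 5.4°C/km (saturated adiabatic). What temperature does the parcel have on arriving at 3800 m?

800 → 2800 m (dry, 9.8°C/km): ΔT = -9.8 × 2 = -19.6°C → T = 10.7°C
2800 → 3800 m (saturated, 5.4°C/km): ΔT = -5.4 × 1 = -5.4°C → T = 5.3°C

5.3°C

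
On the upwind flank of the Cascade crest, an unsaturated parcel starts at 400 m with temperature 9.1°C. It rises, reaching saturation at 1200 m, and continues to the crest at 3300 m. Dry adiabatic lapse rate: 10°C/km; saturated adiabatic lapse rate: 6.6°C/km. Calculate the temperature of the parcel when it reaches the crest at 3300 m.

-12.76°C

Dry to 1200 m: -10 × 0.8 km = -8°C, so T = 1.1°C.
Saturated to 3300 m: -6.6 × 2.1 km = -13.86°C, so T = -12.76°C.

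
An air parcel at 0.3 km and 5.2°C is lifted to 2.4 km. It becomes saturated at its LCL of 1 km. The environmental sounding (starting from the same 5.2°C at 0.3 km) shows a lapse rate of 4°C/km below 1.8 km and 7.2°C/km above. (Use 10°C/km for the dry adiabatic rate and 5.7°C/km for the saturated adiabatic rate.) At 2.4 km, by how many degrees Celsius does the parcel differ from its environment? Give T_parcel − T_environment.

-4.66°C (parcel cooler than environment)

Parcel:
  300–1000 m, dry: Δz = 0.7 km ⇒ ΔT = -7°C; T = -1.8°C
  1000–2400 m, saturated: Δz = 1.4 km ⇒ ΔT = -7.98°C; T = -9.78°C
Environment:
  300–1800 m, environment, lower layer: Δz = 1.5 km ⇒ ΔT = -6°C; T = -0.8°C
  1800–2400 m, environment, upper layer: Δz = 0.6 km ⇒ ΔT = -4.32°C; T = -5.12°C
T_parcel − T_env = -9.78 − (-5.12) = -4.66°C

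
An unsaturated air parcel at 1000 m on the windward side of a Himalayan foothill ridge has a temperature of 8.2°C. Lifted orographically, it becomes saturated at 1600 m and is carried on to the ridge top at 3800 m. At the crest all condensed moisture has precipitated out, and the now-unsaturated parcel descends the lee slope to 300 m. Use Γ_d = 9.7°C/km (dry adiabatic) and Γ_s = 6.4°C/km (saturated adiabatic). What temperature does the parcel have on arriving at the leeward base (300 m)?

22.25°C

From 1000 m to 1600 m (dry): cools by 9.7 × 0.6 = 5.82°C, giving 2.38°C.
From 1600 m to 3800 m (saturated): cools by 6.4 × 2.2 = 14.08°C, giving -11.7°C.
From 3800 m to 300 m (dry descent): warms by 9.7 × 3.5 = 33.95°C, giving 22.25°C.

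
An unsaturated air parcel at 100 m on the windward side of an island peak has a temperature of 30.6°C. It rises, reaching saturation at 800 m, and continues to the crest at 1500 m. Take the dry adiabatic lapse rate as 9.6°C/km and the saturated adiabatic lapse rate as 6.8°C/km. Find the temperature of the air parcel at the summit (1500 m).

19.12°C

100–800 m, dry: Δz = 0.7 km ⇒ ΔT = -6.72°C; T = 23.88°C
800–1500 m, saturated: Δz = 0.7 km ⇒ ΔT = -4.76°C; T = 19.12°C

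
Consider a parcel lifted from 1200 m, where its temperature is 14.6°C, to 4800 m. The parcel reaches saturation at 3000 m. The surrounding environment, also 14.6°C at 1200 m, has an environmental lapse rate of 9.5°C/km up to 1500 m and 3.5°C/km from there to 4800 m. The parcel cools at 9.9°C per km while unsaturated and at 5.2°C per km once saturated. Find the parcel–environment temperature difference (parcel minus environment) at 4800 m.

Parcel:
  Dry to 3000 m: -9.9 × 1.8 km = -17.82°C, so T = -3.22°C.
  Saturated to 4800 m: -5.2 × 1.8 km = -9.36°C, so T = -12.58°C.
Environment:
  Environment, lower layer to 1500 m: -9.5 × 0.3 km = -2.85°C, so T = 11.75°C.
  Environment, upper layer to 4800 m: -3.5 × 3.3 km = -11.55°C, so T = 0.2°C.
T_parcel − T_env = -12.58 − 0.2 = -12.78°C

-12.78°C (parcel cooler than environment)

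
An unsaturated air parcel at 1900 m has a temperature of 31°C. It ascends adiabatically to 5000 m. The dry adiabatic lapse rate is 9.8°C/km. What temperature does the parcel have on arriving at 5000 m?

1900–5000 m, dry adiabatic: Δz = 3.1 km ⇒ ΔT = -30.38°C; T = 0.62°C

0.62°C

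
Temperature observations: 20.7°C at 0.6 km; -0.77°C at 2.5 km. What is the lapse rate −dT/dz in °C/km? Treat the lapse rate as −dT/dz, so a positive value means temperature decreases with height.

Γ = −ΔT/Δz = (20.7 − (-0.77)) / (2500 − 600) m
  = 21.47°C / 1.9 km = 11.3°C/km

11.3°C/km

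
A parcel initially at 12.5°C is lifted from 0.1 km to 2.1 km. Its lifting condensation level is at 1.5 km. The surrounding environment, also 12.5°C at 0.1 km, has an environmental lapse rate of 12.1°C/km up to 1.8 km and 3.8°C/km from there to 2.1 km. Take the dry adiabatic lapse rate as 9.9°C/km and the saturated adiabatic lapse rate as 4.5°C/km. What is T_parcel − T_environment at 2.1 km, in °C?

+5.15°C (parcel warmer than environment)

Parcel:
  From 100 m to 1500 m (dry): cools by 9.9 × 1.4 = 13.86°C, giving -1.36°C.
  From 1500 m to 2100 m (saturated): cools by 4.5 × 0.6 = 2.7°C, giving -4.06°C.
Environment:
  From 100 m to 1800 m (environment, lower layer): cools by 12.1 × 1.7 = 20.57°C, giving -8.07°C.
  From 1800 m to 2100 m (environment, upper layer): cools by 3.8 × 0.3 = 1.14°C, giving -9.21°C.
T_parcel − T_env = -4.06 − (-9.21) = +5.15°C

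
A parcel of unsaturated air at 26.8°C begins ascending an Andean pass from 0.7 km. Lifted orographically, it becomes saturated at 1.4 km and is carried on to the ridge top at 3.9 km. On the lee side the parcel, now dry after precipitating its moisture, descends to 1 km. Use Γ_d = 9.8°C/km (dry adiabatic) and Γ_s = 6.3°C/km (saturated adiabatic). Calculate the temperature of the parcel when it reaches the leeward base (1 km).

700–1400 m, dry: Δz = 0.7 km ⇒ ΔT = -6.86°C; T = 19.94°C
1400–3900 m, saturated: Δz = 2.5 km ⇒ ΔT = -15.75°C; T = 4.19°C
3900–1000 m, dry descent: Δz = 2.9 km ⇒ ΔT = +28.42°C; T = 32.61°C

32.61°C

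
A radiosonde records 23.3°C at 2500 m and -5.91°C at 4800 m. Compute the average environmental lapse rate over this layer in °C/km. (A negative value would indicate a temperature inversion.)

12.7°C/km

Γ = −ΔT/Δz = (23.3 − (-5.91)) / (4800 − 2500) m
  = 29.21°C / 2.3 km = 12.7°C/km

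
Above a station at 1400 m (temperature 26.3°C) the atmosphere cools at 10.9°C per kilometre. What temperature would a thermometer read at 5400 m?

1400 → 5400 m (environmental, 10.9°C/km): ΔT = -10.9 × 4 = -43.6°C → T = -17.3°C

-17.3°C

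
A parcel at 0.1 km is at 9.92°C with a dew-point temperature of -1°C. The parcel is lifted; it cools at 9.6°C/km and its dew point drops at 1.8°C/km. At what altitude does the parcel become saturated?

1.5 km

T and T_d converge at 9.6 − 1.8 = 7.8°C per km
Height above start = (9.92 − (-1)) / 7.8 = 1.4 km
LCL altitude = 100 m + 1400 m = 1500 m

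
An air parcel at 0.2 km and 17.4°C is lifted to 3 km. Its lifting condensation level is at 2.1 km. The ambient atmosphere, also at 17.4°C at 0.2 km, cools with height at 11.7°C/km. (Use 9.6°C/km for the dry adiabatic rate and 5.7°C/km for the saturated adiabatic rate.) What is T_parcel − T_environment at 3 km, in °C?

+9.39°C (parcel warmer than environment)

Parcel:
  200 → 2100 m (dry, 9.6°C/km): ΔT = -9.6 × 1.9 = -18.24°C → T = -0.84°C
  2100 → 3000 m (saturated, 5.7°C/km): ΔT = -5.7 × 0.9 = -5.13°C → T = -5.97°C
Environment:
  200 → 3000 m (environment, 11.7°C/km): ΔT = -11.7 × 2.8 = -32.76°C → T = -15.36°C
T_parcel − T_env = -5.97 − (-15.36) = +9.39°C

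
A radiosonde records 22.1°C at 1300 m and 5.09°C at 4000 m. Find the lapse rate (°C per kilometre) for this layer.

6.3°C/km

Γ = −ΔT/Δz = (22.1 − 5.09) / (4000 − 1300) m
  = 17.01°C / 2.7 km = 6.3°C/km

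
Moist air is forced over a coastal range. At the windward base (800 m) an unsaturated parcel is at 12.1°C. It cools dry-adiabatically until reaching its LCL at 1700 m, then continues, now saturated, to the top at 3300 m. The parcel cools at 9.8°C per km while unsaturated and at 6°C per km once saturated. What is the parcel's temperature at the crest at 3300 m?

800 → 1700 m (dry, 9.8°C/km): ΔT = -9.8 × 0.9 = -8.82°C → T = 3.28°C
1700 → 3300 m (saturated, 6°C/km): ΔT = -6 × 1.6 = -9.6°C → T = -6.32°C

-6.32°C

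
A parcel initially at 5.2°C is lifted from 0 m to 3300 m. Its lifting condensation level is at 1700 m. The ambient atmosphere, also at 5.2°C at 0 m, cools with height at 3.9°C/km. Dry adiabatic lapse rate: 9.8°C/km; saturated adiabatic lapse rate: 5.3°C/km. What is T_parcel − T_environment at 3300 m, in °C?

-12.27°C (parcel cooler than environment)

Parcel:
  Dry to 1700 m: -9.8 × 1.7 km = -16.66°C, so T = -11.46°C.
  Saturated to 3300 m: -5.3 × 1.6 km = -8.48°C, so T = -19.94°C.
Environment:
  Environment to 3300 m: -3.9 × 3.3 km = -12.87°C, so T = -7.67°C.
T_parcel − T_env = -19.94 − (-7.67) = -12.27°C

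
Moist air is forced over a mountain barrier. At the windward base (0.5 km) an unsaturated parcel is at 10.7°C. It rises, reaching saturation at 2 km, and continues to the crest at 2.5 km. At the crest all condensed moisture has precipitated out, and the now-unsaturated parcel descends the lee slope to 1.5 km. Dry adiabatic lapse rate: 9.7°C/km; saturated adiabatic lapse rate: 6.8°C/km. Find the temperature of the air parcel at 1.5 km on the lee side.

Dry to 2000 m: -9.7 × 1.5 km = -14.55°C, so T = -3.85°C.
Saturated to 2500 m: -6.8 × 0.5 km = -3.4°C, so T = -7.25°C.
Dry descent to 1500 m: +9.7 × 1 km = +9.7°C, so T = 2.45°C.

2.45°C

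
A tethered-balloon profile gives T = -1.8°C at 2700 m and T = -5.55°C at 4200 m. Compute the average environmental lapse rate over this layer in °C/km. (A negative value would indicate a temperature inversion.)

Γ = −ΔT/Δz = (-1.8 − (-5.55)) / (4200 − 2700) m
  = 3.75°C / 1.5 km = 2.5°C/km

2.5°C/km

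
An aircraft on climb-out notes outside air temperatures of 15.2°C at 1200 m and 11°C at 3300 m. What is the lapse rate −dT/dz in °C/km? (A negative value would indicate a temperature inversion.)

Γ = −ΔT/Δz = (15.2 − 11) / (3300 − 1200) m
  = 4.2°C / 2.1 km = 2°C/km

2°C/km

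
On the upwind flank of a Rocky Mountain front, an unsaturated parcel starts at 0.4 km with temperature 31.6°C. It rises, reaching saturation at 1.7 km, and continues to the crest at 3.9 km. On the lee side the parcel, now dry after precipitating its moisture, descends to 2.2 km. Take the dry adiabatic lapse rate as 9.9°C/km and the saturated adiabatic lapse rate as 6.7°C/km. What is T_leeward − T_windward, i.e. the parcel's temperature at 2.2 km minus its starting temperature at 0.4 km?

-10.78°C

400 → 1700 m (dry, 9.9°C/km): ΔT = -9.9 × 1.3 = -12.87°C → T = 18.73°C
1700 → 3900 m (saturated, 6.7°C/km): ΔT = -6.7 × 2.2 = -14.74°C → T = 3.99°C
3900 → 2200 m (dry descent, 9.9°C/km): ΔT = +9.9 × 1.7 = +16.83°C → T = 20.82°C
Net change vs windward start: 20.82 − 31.6 = -10.78°C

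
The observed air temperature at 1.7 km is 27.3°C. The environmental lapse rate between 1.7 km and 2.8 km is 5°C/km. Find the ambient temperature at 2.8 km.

1700–2800 m, environmental: Δz = 1.1 km ⇒ ΔT = -5.5°C; T = 21.8°C

21.8°C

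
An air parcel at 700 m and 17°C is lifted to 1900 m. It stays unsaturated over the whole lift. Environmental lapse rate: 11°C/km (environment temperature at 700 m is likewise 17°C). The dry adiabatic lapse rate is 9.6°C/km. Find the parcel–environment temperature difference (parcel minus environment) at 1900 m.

+1.68°C (parcel warmer than environment)

Parcel:
  700–1900 m, dry: Δz = 1.2 km ⇒ ΔT = -11.52°C; T = 5.48°C
Environment:
  700–1900 m, environment: Δz = 1.2 km ⇒ ΔT = -13.2°C; T = 3.8°C
T_parcel − T_env = 5.48 − 3.8 = +1.68°C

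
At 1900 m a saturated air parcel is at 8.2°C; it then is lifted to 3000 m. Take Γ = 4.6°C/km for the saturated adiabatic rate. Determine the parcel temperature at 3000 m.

1900 → 3000 m (saturated adiabatic, 4.6°C/km): ΔT = -4.6 × 1.1 = -5.06°C → T = 3.14°C

3.14°C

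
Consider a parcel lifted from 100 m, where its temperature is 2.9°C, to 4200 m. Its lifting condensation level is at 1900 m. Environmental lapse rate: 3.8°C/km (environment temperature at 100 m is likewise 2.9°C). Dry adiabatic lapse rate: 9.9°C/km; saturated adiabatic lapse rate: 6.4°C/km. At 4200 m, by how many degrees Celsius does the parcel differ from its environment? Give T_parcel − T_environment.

-16.96°C (parcel cooler than environment)

Parcel:
  From 100 m to 1900 m (dry): cools by 9.9 × 1.8 = 17.82°C, giving -14.92°C.
  From 1900 m to 4200 m (saturated): cools by 6.4 × 2.3 = 14.72°C, giving -29.64°C.
Environment:
  From 100 m to 4200 m (environment): cools by 3.8 × 4.1 = 15.58°C, giving -12.68°C.
T_parcel − T_env = -29.64 − (-12.68) = -16.96°C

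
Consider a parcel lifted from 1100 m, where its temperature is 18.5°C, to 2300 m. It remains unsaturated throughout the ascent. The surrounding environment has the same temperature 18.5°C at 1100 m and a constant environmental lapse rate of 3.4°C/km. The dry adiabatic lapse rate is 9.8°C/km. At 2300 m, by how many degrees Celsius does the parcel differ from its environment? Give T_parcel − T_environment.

-7.68°C (parcel cooler than environment)

Parcel:
  1100 → 2300 m (dry, 9.8°C/km): ΔT = -9.8 × 1.2 = -11.76°C → T = 6.74°C
Environment:
  1100 → 2300 m (environment, 3.4°C/km): ΔT = -3.4 × 1.2 = -4.08°C → T = 14.42°C
T_parcel − T_env = 6.74 − 14.42 = -7.68°C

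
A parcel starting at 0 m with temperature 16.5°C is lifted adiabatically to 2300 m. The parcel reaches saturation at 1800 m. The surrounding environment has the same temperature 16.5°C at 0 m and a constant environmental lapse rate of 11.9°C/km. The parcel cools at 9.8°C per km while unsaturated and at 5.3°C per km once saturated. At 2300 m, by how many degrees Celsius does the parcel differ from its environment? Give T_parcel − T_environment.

Parcel:
  From 0 m to 1800 m (dry): cools by 9.8 × 1.8 = 17.64°C, giving -1.14°C.
  From 1800 m to 2300 m (saturated): cools by 5.3 × 0.5 = 2.65°C, giving -3.79°C.
Environment:
  From 0 m to 2300 m (environment): cools by 11.9 × 2.3 = 27.37°C, giving -10.87°C.
T_parcel − T_env = -3.79 − (-10.87) = +7.08°C

+7.08°C (parcel warmer than environment)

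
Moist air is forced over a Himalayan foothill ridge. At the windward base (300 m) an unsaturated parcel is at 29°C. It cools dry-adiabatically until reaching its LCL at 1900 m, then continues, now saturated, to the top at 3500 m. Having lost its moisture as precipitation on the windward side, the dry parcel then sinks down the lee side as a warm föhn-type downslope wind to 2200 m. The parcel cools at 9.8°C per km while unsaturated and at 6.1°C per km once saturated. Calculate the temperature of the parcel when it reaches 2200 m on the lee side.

From 300 m to 1900 m (dry): cools by 9.8 × 1.6 = 15.68°C, giving 13.32°C.
From 1900 m to 3500 m (saturated): cools by 6.1 × 1.6 = 9.76°C, giving 3.56°C.
From 3500 m to 2200 m (dry descent): warms by 9.8 × 1.3 = 12.74°C, giving 16.3°C.

16.3°C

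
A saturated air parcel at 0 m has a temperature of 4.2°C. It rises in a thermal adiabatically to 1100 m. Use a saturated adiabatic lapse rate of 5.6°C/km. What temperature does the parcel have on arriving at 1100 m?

-1.96°C

Saturated adiabatic to 1100 m: -5.6 × 1.1 km = -6.16°C, so T = -1.96°C.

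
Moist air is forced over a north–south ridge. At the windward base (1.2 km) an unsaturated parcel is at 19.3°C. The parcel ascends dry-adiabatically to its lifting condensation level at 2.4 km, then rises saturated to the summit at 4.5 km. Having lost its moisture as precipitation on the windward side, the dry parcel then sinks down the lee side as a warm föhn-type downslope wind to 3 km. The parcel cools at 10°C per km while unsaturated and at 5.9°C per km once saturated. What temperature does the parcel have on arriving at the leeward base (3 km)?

1200–2400 m, dry: Δz = 1.2 km ⇒ ΔT = -12°C; T = 7.3°C
2400–4500 m, saturated: Δz = 2.1 km ⇒ ΔT = -12.39°C; T = -5.09°C
4500–3000 m, dry descent: Δz = 1.5 km ⇒ ΔT = +15°C; T = 9.91°C

9.91°C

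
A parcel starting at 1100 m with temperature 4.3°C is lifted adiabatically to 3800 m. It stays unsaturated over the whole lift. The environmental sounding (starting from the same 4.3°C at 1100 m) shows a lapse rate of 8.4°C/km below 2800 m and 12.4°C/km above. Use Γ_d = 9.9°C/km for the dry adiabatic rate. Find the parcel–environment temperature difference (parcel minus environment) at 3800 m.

Parcel:
  1100–3800 m, dry: Δz = 2.7 km ⇒ ΔT = -26.73°C; T = -22.43°C
Environment:
  1100–2800 m, environment, lower layer: Δz = 1.7 km ⇒ ΔT = -14.28°C; T = -9.98°C
  2800–3800 m, environment, upper layer: Δz = 1 km ⇒ ΔT = -12.4°C; T = -22.38°C
T_parcel − T_env = -22.43 − (-22.38) = -0.05°C

-0.05°C (parcel cooler than environment)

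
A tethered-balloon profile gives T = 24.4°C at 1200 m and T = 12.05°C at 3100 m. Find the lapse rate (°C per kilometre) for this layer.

Γ = −ΔT/Δz = (24.4 − 12.05) / (3100 − 1200) m
  = 12.35°C / 1.9 km = 6.5°C/km

6.5°C/km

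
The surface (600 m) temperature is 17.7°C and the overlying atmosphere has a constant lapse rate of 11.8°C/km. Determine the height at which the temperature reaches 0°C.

2100 m

Height above start = (17.7 − 0) / 11.8 = 1.5 km
Altitude = 600 m + 1500 m = 2100 m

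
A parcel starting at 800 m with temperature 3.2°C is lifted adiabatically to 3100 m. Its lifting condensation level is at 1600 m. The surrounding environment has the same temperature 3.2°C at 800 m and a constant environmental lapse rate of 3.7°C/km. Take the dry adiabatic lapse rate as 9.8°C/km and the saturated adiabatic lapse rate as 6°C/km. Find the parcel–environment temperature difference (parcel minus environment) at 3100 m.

-8.33°C (parcel cooler than environment)

Parcel:
  800–1600 m, dry: Δz = 0.8 km ⇒ ΔT = -7.84°C; T = -4.64°C
  1600–3100 m, saturated: Δz = 1.5 km ⇒ ΔT = -9°C; T = -13.64°C
Environment:
  800–3100 m, environment: Δz = 2.3 km ⇒ ΔT = -8.51°C; T = -5.31°C
T_parcel − T_env = -13.64 − (-5.31) = -8.33°C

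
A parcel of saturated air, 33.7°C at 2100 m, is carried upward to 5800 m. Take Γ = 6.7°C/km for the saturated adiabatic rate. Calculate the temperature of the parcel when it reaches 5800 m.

8.91°C

2100–5800 m, saturated adiabatic: Δz = 3.7 km ⇒ ΔT = -24.79°C; T = 8.91°C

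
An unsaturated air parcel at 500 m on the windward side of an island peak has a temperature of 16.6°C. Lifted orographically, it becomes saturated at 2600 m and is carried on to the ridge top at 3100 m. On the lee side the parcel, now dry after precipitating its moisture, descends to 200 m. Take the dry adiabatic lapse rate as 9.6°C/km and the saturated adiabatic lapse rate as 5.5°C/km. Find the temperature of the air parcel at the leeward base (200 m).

500–2600 m, dry: Δz = 2.1 km ⇒ ΔT = -20.16°C; T = -3.56°C
2600–3100 m, saturated: Δz = 0.5 km ⇒ ΔT = -2.75°C; T = -6.31°C
3100–200 m, dry descent: Δz = 2.9 km ⇒ ΔT = +27.84°C; T = 21.53°C

21.53°C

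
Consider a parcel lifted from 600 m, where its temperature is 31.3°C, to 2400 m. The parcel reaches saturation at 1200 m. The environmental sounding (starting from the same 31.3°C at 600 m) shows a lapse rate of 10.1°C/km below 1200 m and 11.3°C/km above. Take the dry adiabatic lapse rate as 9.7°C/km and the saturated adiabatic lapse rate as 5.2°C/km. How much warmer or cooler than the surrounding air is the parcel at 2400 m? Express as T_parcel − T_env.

Parcel:
  From 600 m to 1200 m (dry): cools by 9.7 × 0.6 = 5.82°C, giving 25.48°C.
  From 1200 m to 2400 m (saturated): cools by 5.2 × 1.2 = 6.24°C, giving 19.24°C.
Environment:
  From 600 m to 1200 m (environment, lower layer): cools by 10.1 × 0.6 = 6.06°C, giving 25.24°C.
  From 1200 m to 2400 m (environment, upper layer): cools by 11.3 × 1.2 = 13.56°C, giving 11.68°C.
T_parcel − T_env = 19.24 − 11.68 = +7.56°C

+7.56°C (parcel warmer than environment)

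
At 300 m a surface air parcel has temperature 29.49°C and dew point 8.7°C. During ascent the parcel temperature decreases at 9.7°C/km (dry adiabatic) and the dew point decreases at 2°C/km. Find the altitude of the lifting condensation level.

3000 m

T and T_d converge at 9.7 − 2 = 7.7°C per km
Height above start = (29.49 − 8.7) / 7.7 = 2.7 km
LCL altitude = 300 m + 2700 m = 3000 m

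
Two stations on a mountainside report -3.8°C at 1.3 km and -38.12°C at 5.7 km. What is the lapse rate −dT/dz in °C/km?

7.8°C/km

Γ = −ΔT/Δz = (-3.8 − (-38.12)) / (5700 − 1300) m
  = 34.32°C / 4.4 km = 7.8°C/km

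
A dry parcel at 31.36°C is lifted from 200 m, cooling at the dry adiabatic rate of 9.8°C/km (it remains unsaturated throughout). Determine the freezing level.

Height above start = (31.36 − 0) / 9.8 = 3.2 km
Altitude = 200 m + 3200 m = 3400 m

3400 m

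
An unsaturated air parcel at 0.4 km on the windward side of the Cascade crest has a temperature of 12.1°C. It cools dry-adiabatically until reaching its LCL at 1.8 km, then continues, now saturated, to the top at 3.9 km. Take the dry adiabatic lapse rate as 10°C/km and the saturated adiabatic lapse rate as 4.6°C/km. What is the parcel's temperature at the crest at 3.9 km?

-11.56°C

400 → 1800 m (dry, 10°C/km): ΔT = -10 × 1.4 = -14°C → T = -1.9°C
1800 → 3900 m (saturated, 4.6°C/km): ΔT = -4.6 × 2.1 = -9.66°C → T = -11.56°C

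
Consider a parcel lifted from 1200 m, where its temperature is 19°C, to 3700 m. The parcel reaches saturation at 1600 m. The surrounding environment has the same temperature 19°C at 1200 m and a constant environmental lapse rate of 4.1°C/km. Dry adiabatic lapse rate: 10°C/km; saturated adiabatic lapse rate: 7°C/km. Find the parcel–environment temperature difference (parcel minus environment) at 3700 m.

-8.45°C (parcel cooler than environment)

Parcel:
  Dry to 1600 m: -10 × 0.4 km = -4°C, so T = 15°C.
  Saturated to 3700 m: -7 × 2.1 km = -14.7°C, so T = 0.3°C.
Environment:
  Environment to 3700 m: -4.1 × 2.5 km = -10.25°C, so T = 8.75°C.
T_parcel − T_env = 0.3 − 8.75 = -8.45°C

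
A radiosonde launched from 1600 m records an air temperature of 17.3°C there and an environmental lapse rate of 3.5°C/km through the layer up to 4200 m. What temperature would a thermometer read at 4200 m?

1600–4200 m, environmental: Δz = 2.6 km ⇒ ΔT = -9.1°C; T = 8.2°C

8.2°C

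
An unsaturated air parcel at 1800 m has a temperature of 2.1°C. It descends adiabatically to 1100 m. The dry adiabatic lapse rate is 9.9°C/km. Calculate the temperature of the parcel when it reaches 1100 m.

9.03°C

Dry adiabatic to 1100 m: +9.9 × 0.7 km = +6.93°C, so T = 9.03°C.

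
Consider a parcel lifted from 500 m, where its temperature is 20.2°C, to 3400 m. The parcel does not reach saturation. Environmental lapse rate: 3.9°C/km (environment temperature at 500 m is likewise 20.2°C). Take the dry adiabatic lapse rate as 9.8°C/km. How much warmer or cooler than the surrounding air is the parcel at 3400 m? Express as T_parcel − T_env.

-17.11°C (parcel cooler than environment)

Parcel:
  500–3400 m, dry: Δz = 2.9 km ⇒ ΔT = -28.42°C; T = -8.22°C
Environment:
  500–3400 m, environment: Δz = 2.9 km ⇒ ΔT = -11.31°C; T = 8.89°C
T_parcel − T_env = -8.22 − 8.89 = -17.11°C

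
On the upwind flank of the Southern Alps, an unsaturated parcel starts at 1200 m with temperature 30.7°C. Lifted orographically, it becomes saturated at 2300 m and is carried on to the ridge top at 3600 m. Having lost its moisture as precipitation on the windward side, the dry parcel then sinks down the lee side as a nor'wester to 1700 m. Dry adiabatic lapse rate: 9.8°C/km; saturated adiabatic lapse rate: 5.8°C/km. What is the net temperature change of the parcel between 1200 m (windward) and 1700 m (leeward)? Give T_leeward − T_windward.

From 1200 m to 2300 m (dry): cools by 9.8 × 1.1 = 10.78°C, giving 19.92°C.
From 2300 m to 3600 m (saturated): cools by 5.8 × 1.3 = 7.54°C, giving 12.38°C.
From 3600 m to 1700 m (dry descent): warms by 9.8 × 1.9 = 18.62°C, giving 31°C.
Net change vs windward start: 31 − 30.7 = +0.3°C

+0.3°C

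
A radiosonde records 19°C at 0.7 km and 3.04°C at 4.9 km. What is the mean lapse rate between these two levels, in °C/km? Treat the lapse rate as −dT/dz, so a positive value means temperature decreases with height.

Γ = −ΔT/Δz = (19 − 3.04) / (4900 − 700) m
  = 15.96°C / 4.2 km = 3.8°C/km

3.8°C/km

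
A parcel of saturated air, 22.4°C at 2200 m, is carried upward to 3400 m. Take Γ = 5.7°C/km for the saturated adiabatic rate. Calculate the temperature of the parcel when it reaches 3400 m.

From 2200 m to 3400 m (saturated adiabatic): cools by 5.7 × 1.2 = 6.84°C, giving 15.56°C.

15.56°C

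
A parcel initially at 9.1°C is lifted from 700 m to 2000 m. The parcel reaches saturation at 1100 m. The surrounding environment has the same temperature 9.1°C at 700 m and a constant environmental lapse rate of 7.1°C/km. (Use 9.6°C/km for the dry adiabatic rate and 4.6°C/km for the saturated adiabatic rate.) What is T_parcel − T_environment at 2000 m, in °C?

+1.25°C (parcel warmer than environment)

Parcel:
  700 → 1100 m (dry, 9.6°C/km): ΔT = -9.6 × 0.4 = -3.84°C → T = 5.26°C
  1100 → 2000 m (saturated, 4.6°C/km): ΔT = -4.6 × 0.9 = -4.14°C → T = 1.12°C
Environment:
  700 → 2000 m (environment, 7.1°C/km): ΔT = -7.1 × 1.3 = -9.23°C → T = -0.13°C
T_parcel − T_env = 1.12 − (-0.13) = +1.25°C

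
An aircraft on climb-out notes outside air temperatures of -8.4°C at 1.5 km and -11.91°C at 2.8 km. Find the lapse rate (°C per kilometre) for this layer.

2.7°C/km

Γ = −ΔT/Δz = (-8.4 − (-11.91)) / (2800 − 1500) m
  = 3.51°C / 1.3 km = 2.7°C/km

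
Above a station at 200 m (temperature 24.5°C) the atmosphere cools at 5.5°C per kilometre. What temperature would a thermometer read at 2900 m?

9.65°C

200–2900 m, environmental: Δz = 2.7 km ⇒ ΔT = -14.85°C; T = 9.65°C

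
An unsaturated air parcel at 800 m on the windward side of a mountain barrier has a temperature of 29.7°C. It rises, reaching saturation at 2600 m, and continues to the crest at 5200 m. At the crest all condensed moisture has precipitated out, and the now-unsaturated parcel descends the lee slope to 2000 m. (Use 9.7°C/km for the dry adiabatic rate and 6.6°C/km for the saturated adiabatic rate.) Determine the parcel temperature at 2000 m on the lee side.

26.12°C

800 → 2600 m (dry, 9.7°C/km): ΔT = -9.7 × 1.8 = -17.46°C → T = 12.24°C
2600 → 5200 m (saturated, 6.6°C/km): ΔT = -6.6 × 2.6 = -17.16°C → T = -4.92°C
5200 → 2000 m (dry descent, 9.7°C/km): ΔT = +9.7 × 3.2 = +31.04°C → T = 26.12°C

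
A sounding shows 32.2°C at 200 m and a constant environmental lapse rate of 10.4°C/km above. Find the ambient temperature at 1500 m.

200–1500 m, environmental: Δz = 1.3 km ⇒ ΔT = -13.52°C; T = 18.68°C

18.68°C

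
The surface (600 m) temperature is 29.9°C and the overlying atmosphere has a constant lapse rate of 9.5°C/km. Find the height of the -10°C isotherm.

Height above start = (29.9 − (-10)) / 9.5 = 4.2 km
Altitude = 600 m + 4200 m = 4800 m

4800 m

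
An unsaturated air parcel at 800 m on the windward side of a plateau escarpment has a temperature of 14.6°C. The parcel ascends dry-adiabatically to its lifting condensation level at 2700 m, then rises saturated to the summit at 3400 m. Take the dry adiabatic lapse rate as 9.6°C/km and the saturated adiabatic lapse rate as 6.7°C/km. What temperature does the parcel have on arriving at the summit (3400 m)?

-8.33°C

From 800 m to 2700 m (dry): cools by 9.6 × 1.9 = 18.24°C, giving -3.64°C.
From 2700 m to 3400 m (saturated): cools by 6.7 × 0.7 = 4.69°C, giving -8.33°C.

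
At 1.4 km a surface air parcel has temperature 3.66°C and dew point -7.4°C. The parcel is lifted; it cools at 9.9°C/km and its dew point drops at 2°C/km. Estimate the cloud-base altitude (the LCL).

T and T_d converge at 9.9 − 2 = 7.9°C per km
Height above start = (3.66 − (-7.4)) / 7.9 = 1.4 km
LCL altitude = 1400 m + 1400 m = 2800 m

2.8 km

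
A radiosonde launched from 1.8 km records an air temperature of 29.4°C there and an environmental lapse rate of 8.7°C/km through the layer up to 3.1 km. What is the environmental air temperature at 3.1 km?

1800 → 3100 m (environmental, 8.7°C/km): ΔT = -8.7 × 1.3 = -11.31°C → T = 18.09°C

18.09°C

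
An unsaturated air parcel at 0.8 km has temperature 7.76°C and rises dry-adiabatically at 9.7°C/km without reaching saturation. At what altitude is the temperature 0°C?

Height above start = (7.76 − 0) / 9.7 = 0.8 km
Altitude = 800 m + 800 m = 1600 m

1.6 km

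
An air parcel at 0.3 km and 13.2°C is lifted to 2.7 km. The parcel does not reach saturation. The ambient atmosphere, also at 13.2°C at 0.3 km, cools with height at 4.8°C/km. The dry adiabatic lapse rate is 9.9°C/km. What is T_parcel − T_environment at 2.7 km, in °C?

-12.24°C (parcel cooler than environment)

Parcel:
  From 300 m to 2700 m (dry): cools by 9.9 × 2.4 = 23.76°C, giving -10.56°C.
Environment:
  From 300 m to 2700 m (environment): cools by 4.8 × 2.4 = 11.52°C, giving 1.68°C.
T_parcel − T_env = -10.56 − 1.68 = -12.24°C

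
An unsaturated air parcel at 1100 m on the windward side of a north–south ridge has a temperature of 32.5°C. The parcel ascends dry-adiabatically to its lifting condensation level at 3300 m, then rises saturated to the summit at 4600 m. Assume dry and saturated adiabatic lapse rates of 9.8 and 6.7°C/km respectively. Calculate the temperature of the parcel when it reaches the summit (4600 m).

Dry to 3300 m: -9.8 × 2.2 km = -21.56°C, so T = 10.94°C.
Saturated to 4600 m: -6.7 × 1.3 km = -8.71°C, so T = 2.23°C.

2.23°C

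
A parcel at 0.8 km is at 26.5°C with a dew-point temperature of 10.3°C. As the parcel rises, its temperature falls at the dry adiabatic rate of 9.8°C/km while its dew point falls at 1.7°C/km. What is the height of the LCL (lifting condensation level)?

2.8 km

T and T_d converge at 9.8 − 1.7 = 8.1°C per km
Height above start = (26.5 − 10.3) / 8.1 = 2 km
LCL altitude = 800 m + 2000 m = 2800 m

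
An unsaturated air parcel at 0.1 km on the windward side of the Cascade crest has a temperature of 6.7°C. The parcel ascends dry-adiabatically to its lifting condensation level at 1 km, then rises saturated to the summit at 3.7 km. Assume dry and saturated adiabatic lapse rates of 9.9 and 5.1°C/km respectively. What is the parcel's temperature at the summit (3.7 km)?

Dry to 1000 m: -9.9 × 0.9 km = -8.91°C, so T = -2.21°C.
Saturated to 3700 m: -5.1 × 2.7 km = -13.77°C, so T = -15.98°C.

-15.98°C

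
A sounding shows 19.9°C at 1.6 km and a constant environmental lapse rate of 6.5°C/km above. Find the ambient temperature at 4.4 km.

1.7°C

Environmental to 4400 m: -6.5 × 2.8 km = -18.2°C, so T = 1.7°C.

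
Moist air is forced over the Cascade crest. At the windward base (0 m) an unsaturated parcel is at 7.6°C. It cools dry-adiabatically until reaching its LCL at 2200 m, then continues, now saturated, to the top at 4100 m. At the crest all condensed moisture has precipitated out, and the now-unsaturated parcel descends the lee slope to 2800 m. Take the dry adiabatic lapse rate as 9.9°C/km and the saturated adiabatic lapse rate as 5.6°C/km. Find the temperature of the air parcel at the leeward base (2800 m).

From 0 m to 2200 m (dry): cools by 9.9 × 2.2 = 21.78°C, giving -14.18°C.
From 2200 m to 4100 m (saturated): cools by 5.6 × 1.9 = 10.64°C, giving -24.82°C.
From 4100 m to 2800 m (dry descent): warms by 9.9 × 1.3 = 12.87°C, giving -11.95°C.

-11.95°C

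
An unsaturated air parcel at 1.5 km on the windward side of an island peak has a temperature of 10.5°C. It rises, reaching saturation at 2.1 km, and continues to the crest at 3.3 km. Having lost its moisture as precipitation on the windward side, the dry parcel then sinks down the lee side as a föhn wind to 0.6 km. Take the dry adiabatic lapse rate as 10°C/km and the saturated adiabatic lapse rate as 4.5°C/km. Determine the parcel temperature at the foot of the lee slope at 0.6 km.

Dry to 2100 m: -10 × 0.6 km = -6°C, so T = 4.5°C.
Saturated to 3300 m: -4.5 × 1.2 km = -5.4°C, so T = -0.9°C.
Dry descent to 600 m: +10 × 2.7 km = +27°C, so T = 26.1°C.

26.1°C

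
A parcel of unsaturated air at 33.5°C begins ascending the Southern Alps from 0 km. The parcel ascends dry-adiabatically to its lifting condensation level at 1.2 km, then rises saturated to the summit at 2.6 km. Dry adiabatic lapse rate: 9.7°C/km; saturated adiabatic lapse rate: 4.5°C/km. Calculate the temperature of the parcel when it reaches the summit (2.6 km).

15.56°C

0–1200 m, dry: Δz = 1.2 km ⇒ ΔT = -11.64°C; T = 21.86°C
1200–2600 m, saturated: Δz = 1.4 km ⇒ ΔT = -6.3°C; T = 15.56°C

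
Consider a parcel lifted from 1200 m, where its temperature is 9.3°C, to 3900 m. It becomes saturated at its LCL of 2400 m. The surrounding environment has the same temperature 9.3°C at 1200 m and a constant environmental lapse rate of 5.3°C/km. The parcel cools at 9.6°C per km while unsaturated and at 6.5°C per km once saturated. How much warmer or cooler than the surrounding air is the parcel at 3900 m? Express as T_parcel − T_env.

Parcel:
  1200–2400 m, dry: Δz = 1.2 km ⇒ ΔT = -11.52°C; T = -2.22°C
  2400–3900 m, saturated: Δz = 1.5 km ⇒ ΔT = -9.75°C; T = -11.97°C
Environment:
  1200–3900 m, environment: Δz = 2.7 km ⇒ ΔT = -14.31°C; T = -5.01°C
T_parcel − T_env = -11.97 − (-5.01) = -6.96°C

-6.96°C (parcel cooler than environment)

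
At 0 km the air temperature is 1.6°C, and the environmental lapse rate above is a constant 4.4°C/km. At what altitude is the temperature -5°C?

1.5 km

Height above start = (1.6 − (-5)) / 4.4 = 1.5 km
Altitude = 0 m + 1500 m = 1500 m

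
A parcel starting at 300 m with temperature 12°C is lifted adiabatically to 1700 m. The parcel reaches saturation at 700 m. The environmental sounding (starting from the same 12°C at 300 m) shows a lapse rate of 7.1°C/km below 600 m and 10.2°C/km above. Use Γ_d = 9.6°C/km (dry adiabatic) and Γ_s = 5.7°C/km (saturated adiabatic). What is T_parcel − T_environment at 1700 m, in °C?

Parcel:
  300–700 m, dry: Δz = 0.4 km ⇒ ΔT = -3.84°C; T = 8.16°C
  700–1700 m, saturated: Δz = 1 km ⇒ ΔT = -5.7°C; T = 2.46°C
Environment:
  300–600 m, environment, lower layer: Δz = 0.3 km ⇒ ΔT = -2.13°C; T = 9.87°C
  600–1700 m, environment, upper layer: Δz = 1.1 km ⇒ ΔT = -11.22°C; T = -1.35°C
T_parcel − T_env = 2.46 − (-1.35) = +3.81°C

+3.81°C (parcel warmer than environment)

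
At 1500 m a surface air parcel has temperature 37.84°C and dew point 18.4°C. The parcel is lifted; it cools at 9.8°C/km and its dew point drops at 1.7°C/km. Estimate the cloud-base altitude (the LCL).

T and T_d converge at 9.8 − 1.7 = 8.1°C per km
Height above start = (37.84 − 18.4) / 8.1 = 2.4 km
LCL altitude = 1500 m + 2400 m = 3900 m

3900 m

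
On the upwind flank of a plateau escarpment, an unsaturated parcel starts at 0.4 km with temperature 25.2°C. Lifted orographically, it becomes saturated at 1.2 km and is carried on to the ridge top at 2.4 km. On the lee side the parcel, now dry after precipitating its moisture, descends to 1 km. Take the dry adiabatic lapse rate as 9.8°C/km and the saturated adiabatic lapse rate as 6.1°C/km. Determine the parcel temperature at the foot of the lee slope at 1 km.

23.76°C

Dry to 1200 m: -9.8 × 0.8 km = -7.84°C, so T = 17.36°C.
Saturated to 2400 m: -6.1 × 1.2 km = -7.32°C, so T = 10.04°C.
Dry descent to 1000 m: +9.8 × 1.4 km = +13.72°C, so T = 23.76°C.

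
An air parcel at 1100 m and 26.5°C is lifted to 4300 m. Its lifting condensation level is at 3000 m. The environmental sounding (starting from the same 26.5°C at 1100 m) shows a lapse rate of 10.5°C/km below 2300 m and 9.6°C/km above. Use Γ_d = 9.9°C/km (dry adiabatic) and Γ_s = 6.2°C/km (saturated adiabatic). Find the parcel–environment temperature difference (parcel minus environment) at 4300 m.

Parcel:
  From 1100 m to 3000 m (dry): cools by 9.9 × 1.9 = 18.81°C, giving 7.69°C.
  From 3000 m to 4300 m (saturated): cools by 6.2 × 1.3 = 8.06°C, giving -0.37°C.
Environment:
  From 1100 m to 2300 m (environment, lower layer): cools by 10.5 × 1.2 = 12.6°C, giving 13.9°C.
  From 2300 m to 4300 m (environment, upper layer): cools by 9.6 × 2 = 19.2°C, giving -5.3°C.
T_parcel − T_env = -0.37 − (-5.3) = +4.93°C

+4.93°C (parcel warmer than environment)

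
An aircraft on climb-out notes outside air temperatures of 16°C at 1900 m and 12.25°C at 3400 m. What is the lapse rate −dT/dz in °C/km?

2.5°C/km

Γ = −ΔT/Δz = (16 − 12.25) / (3400 − 1900) m
  = 3.75°C / 1.5 km = 2.5°C/km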